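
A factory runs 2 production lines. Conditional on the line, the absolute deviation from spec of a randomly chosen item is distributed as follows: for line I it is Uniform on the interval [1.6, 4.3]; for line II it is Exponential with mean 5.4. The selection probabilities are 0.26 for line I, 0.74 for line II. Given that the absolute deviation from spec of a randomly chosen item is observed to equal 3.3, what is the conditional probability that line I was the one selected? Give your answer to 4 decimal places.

Likelihoods f(3.3 | ·): I: 0.37037; II: 0.100509.
Posterior ∝ prior × likelihood. Numerator for I: 0.26·0.37037 = 0.0962963.
Normalizing constant: 0.26·0.37037 + 0.74·0.100509 = 0.170673.
P(I | observation) = 0.0962963 / 0.170673 = 0.564216.

0.5642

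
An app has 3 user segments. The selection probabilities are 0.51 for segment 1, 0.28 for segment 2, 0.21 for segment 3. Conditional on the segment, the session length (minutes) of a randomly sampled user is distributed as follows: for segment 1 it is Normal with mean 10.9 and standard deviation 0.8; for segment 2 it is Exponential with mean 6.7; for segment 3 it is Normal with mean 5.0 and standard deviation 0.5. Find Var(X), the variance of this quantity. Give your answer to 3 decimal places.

19.365

Per component, 1: μ=10.9, E[X²]=119.45; 2: μ=6.7, E[X²]=89.78; 3: μ=5, E[X²]=25.25.
E[X] = 0.51·10.9 + 0.28·6.7 + 0.21·5 = 8.485.
E[X²] = 0.51·119.45 + 0.28·89.78 + 0.21·25.25 = 91.3604.
Var(X) = E[X²] − (E[X])² = 91.3604 − 71.9952 = 19.3652.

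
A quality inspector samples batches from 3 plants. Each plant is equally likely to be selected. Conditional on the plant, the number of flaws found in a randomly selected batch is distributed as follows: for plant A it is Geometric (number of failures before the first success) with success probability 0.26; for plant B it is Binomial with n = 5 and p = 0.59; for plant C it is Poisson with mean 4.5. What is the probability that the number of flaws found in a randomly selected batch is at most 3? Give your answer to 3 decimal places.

0.574

Conditional on each plant, P(X ≤ 3): A: 0.700134; B: 0.680102; C: 0.342296.
By total probability, P(X ≤ 3) = 0.333333·0.700134 + 0.333333·0.680102 + 0.333333·0.342296 = 0.574177.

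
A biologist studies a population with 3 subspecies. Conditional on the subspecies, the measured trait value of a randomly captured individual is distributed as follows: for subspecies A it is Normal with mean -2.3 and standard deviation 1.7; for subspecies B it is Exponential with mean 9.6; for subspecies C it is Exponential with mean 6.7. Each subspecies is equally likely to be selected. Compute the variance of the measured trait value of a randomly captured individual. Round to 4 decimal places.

Per component, A: μ=-2.3, E[X²]=8.18; B: μ=9.6, E[X²]=184.32; C: μ=6.7, E[X²]=89.78.
E[X] = 0.333333·-2.3 + 0.333333·9.6 + 0.333333·6.7 = 4.66667.
E[X²] = 0.333333·8.18 + 0.333333·184.32 + 0.333333·89.78 = 94.0933.
Var(X) = E[X²] − (E[X])² = 94.0933 − 21.7778 = 72.3156.

72.3156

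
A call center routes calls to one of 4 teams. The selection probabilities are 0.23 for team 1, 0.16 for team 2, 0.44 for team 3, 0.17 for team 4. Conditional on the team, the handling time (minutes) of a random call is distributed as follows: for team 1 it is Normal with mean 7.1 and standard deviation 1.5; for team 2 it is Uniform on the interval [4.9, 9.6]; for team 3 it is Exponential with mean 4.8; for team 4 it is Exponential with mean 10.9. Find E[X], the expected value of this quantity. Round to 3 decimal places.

Component means — 1: 7.1; 2: 7.25; 3: 4.8; 4: 10.9.
E[X] = 0.23·7.1 + 0.16·7.25 + 0.44·4.8 + 0.17·10.9 = 6.758.

6.758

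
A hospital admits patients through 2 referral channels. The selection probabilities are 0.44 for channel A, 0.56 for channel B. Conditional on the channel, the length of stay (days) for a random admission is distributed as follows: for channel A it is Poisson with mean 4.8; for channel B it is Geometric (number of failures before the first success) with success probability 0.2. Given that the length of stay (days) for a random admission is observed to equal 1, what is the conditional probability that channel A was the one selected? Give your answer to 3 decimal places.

0.162

Likelihoods P(X=1 | ·): A: 0.0395028; B: 0.16.
Posterior ∝ prior × likelihood. Numerator for A: 0.44·0.0395028 = 0.0173812.
Normalizing constant: 0.44·0.0395028 + 0.56·0.16 = 0.106981.
P(A | observation) = 0.0173812 / 0.106981 = 0.16247.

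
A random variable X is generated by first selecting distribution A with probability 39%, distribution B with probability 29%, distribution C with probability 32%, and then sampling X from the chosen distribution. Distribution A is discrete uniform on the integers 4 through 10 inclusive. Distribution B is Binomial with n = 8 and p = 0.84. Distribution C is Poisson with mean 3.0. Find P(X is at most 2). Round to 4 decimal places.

0.1355

Conditional on each component, P(X ≤ 2): A: 0; B: 0.000349932; C: 0.42319.
By total probability, P(X ≤ 2) = 0.39·0 + 0.29·0.000349932 + 0.32·0.42319 = 0.135522.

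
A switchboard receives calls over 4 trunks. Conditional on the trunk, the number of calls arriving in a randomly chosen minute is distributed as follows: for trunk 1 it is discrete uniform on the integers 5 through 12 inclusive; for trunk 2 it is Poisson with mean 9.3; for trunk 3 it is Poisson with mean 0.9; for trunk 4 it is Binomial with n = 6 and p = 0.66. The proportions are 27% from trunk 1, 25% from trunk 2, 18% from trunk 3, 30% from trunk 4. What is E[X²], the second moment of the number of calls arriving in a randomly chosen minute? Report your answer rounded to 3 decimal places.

For each component E[X²] = Var + (mean)², giving 1: 77.5; 2: 95.79; 3: 1.71; 4: 17.028.
Overall E[X²] = 0.27·77.5 + 0.25·95.79 + 0.18·1.71 + 0.3·17.028 = 50.2887.

50.289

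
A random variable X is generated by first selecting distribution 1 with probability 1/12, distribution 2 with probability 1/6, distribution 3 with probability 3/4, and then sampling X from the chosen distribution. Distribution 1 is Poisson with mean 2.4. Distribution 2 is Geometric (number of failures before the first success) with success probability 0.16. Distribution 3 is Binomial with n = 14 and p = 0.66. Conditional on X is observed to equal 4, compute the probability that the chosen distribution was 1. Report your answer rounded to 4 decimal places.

0.3919

Likelihoods P(X=4 | ·): 1: 0.125408; 2: 0.0796594; 3: 0.00392102.
Posterior ∝ prior × likelihood. Numerator for 1: 0.0833333·0.125408 = 0.0104507.
Normalizing constant: 0.0833333·0.125408 + 0.166667·0.0796594 + 0.75·0.00392102 = 0.026668.
P(1 | observation) = 0.0104507 / 0.026668 = 0.391881.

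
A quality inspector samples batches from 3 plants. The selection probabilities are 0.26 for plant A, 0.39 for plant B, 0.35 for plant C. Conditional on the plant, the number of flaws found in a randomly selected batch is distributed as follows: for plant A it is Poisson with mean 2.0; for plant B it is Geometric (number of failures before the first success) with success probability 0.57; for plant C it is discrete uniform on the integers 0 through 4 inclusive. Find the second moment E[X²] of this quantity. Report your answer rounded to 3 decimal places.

4.398

For each component E[X²] = Var + (mean)², giving A: 6; B: 1.89258; C: 6.
Overall E[X²] = 0.26·6 + 0.39·1.89258 + 0.35·6 = 4.39811.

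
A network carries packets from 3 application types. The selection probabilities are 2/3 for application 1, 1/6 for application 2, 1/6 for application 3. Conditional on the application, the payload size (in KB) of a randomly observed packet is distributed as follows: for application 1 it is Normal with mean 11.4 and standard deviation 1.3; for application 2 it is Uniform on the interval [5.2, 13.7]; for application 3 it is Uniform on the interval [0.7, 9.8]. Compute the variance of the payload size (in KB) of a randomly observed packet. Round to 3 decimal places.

8.395

Per component, 1: μ=11.4, E[X²]=131.65; 2: μ=9.45, E[X²]=95.3233; 3: μ=5.25, E[X²]=34.4633.
E[X] = 0.666667·11.4 + 0.166667·9.45 + 0.166667·5.25 = 10.05.
E[X²] = 0.666667·131.65 + 0.166667·95.3233 + 0.166667·34.4633 = 109.398.
Var(X) = E[X²] − (E[X])² = 109.398 − 101.002 = 8.39528.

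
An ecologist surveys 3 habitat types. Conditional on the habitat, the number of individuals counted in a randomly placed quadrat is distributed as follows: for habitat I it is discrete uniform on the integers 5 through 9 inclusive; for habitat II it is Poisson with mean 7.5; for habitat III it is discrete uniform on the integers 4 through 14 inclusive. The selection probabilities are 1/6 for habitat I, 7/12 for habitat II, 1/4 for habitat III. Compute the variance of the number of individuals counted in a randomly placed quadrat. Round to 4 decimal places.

7.7274

Per component, I: μ=7, E[X²]=51; II: μ=7.5, E[X²]=63.75; III: μ=9, E[X²]=91.
E[X] = 0.166667·7 + 0.583333·7.5 + 0.25·9 = 7.79167.
E[X²] = 0.166667·51 + 0.583333·63.75 + 0.25·91 = 68.4375.
Var(X) = E[X²] − (E[X])² = 68.4375 − 60.7101 = 7.72743.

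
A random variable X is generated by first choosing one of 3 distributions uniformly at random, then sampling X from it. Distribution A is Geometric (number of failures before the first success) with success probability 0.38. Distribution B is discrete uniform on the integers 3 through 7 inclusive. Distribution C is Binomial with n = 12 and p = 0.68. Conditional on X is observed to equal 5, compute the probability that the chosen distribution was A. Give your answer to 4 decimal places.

Likelihoods P(X=5 | ·): A: 0.034813; B: 0.2; C: 0.0395658.
Posterior ∝ prior × likelihood. Numerator for A: 0.333333·0.034813 = 0.0116043.
Normalizing constant: 0.333333·0.034813 + 0.333333·0.2 + 0.333333·0.0395658 = 0.0914596.
P(A | observation) = 0.0116043 / 0.0914596 = 0.12688.

0.1269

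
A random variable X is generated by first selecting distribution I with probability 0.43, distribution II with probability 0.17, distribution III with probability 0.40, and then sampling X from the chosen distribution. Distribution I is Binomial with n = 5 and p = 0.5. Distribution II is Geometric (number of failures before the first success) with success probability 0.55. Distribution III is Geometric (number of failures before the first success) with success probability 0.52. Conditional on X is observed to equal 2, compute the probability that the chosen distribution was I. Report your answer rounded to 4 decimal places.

Likelihoods P(X=2 | ·): I: 0.3125; II: 0.111375; III: 0.119808.
Posterior ∝ prior × likelihood. Numerator for I: 0.43·0.3125 = 0.134375.
Normalizing constant: 0.43·0.3125 + 0.17·0.111375 + 0.4·0.119808 = 0.201232.
P(I | observation) = 0.134375 / 0.201232 = 0.667762.

0.6678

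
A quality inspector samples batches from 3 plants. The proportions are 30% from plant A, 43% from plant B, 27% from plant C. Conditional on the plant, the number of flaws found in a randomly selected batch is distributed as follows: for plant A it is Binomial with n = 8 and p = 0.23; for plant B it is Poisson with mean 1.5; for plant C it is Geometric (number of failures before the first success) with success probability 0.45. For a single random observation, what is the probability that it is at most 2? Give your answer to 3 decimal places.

Conditional on each plant, P(X ≤ 2): A: 0.727582; B: 0.808847; C: 0.833625.
By total probability, P(X ≤ 2) = 0.3·0.727582 + 0.43·0.808847 + 0.27·0.833625 = 0.791157.

0.791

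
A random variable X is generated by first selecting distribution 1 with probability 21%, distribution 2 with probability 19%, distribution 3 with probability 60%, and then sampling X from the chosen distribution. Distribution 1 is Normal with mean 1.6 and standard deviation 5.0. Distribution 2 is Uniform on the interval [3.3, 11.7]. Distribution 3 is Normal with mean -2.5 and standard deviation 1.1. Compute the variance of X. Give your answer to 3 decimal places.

Per component, 1: μ=1.6, E[X²]=27.56; 2: μ=7.5, E[X²]=62.13; 3: μ=-2.5, E[X²]=7.46.
E[X] = 0.21·1.6 + 0.19·7.5 + 0.6·-2.5 = 0.261.
E[X²] = 0.21·27.56 + 0.19·62.13 + 0.6·7.46 = 22.0683.
Var(X) = E[X²] − (E[X])² = 22.0683 − 0.068121 = 22.0002.

22.000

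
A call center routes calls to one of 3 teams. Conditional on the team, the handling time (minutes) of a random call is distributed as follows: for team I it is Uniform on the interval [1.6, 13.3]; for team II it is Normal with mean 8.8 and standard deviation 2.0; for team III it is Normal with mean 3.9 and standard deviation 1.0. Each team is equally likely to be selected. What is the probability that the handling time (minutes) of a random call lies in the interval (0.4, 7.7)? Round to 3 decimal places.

Conditional on each team, P(0.4 < X < 7.7): I: 0.521368; II: 0.291146; III: 0.999695.
By total probability, P(0.4 < X < 7.7) = 0.333333·0.521368 + 0.333333·0.291146 + 0.333333·0.999695 = 0.60407.

0.604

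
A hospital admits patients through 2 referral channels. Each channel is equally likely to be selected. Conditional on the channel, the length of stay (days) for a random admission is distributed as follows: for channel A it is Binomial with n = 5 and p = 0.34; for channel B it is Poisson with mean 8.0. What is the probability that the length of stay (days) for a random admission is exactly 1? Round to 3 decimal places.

0.163

Conditional on each channel, P(X = 1): A: 0.322571; B: 0.0026837.
By total probability, P(X = 1) = 0.5·0.322571 + 0.5·0.0026837 = 0.162627.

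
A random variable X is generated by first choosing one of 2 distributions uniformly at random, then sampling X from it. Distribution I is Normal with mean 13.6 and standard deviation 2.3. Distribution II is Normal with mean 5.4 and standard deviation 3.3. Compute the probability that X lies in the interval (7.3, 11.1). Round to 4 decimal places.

0.1879

Conditional on each component, P(7.3 < X < 11.1): I: 0.135448; II: 0.24033.
By total probability, P(7.3 < X < 11.1) = 0.5·0.135448 + 0.5·0.24033 = 0.187889.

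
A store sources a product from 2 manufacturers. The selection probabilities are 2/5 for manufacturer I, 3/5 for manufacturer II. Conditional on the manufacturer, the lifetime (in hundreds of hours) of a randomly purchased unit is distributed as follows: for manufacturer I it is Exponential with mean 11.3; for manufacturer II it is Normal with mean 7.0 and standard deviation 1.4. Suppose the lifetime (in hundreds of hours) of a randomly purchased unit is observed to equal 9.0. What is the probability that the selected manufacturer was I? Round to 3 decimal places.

0.206

Likelihoods f(9.0 | ·): I: 0.0399046; II: 0.102713.
Posterior ∝ prior × likelihood. Numerator for I: 0.4·0.0399046 = 0.0159619.
Normalizing constant: 0.4·0.0399046 + 0.6·0.102713 = 0.0775895.
P(I | observation) = 0.0159619 / 0.0775895 = 0.205722.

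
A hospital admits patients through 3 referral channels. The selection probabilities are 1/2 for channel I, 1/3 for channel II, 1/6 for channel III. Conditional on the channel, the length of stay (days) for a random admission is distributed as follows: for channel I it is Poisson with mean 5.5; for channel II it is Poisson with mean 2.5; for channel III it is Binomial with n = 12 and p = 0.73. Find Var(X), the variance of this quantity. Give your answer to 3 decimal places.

8.540

Per component, I: μ=5.5, E[X²]=35.75; II: μ=2.5, E[X²]=8.75; III: μ=8.76, E[X²]=79.1028.
E[X] = 0.5·5.5 + 0.333333·2.5 + 0.166667·8.76 = 5.04333.
E[X²] = 0.5·35.75 + 0.333333·8.75 + 0.166667·79.1028 = 33.9755.
Var(X) = E[X²] − (E[X])² = 33.9755 − 25.4352 = 8.54026.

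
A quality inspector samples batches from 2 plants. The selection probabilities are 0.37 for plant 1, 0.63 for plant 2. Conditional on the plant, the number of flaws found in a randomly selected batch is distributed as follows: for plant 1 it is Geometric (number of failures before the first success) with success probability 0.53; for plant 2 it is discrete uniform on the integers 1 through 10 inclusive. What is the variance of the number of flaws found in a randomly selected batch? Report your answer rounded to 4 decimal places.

10.7773

Per component, 1: μ=0.886792, E[X²]=2.45959; 2: μ=5.5, E[X²]=38.5.
E[X] = 0.37·0.886792 + 0.63·5.5 = 3.79311.
E[X²] = 0.37·2.45959 + 0.63·38.5 = 25.165.
Var(X) = E[X²] − (E[X])² = 25.165 − 14.3877 = 10.7773.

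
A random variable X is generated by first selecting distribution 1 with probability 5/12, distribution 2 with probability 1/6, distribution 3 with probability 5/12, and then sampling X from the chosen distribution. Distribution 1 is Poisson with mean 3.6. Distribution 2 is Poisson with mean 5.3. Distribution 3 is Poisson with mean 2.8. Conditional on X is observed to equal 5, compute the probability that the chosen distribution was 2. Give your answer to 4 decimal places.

0.2363

Likelihoods P(X=5 | ·): 1: 0.13768; 2: 0.173955; 3: 0.0872136.
Posterior ∝ prior × likelihood. Numerator for 2: 0.166667·0.173955 = 0.0289925.
Normalizing constant: 0.416667·0.13768 + 0.166667·0.173955 + 0.416667·0.0872136 = 0.122698.
P(2 | observation) = 0.0289925 / 0.122698 = 0.236291.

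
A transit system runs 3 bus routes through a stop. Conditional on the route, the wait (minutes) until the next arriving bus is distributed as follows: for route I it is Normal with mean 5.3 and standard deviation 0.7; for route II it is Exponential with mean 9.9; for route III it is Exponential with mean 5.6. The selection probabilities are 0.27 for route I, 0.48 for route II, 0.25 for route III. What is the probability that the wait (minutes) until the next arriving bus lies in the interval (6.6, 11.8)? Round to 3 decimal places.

Conditional on each route, P(6.6 < X < 11.8): I: 0.0316454; II: 0.209779; III: 0.186133.
By total probability, P(6.6 < X < 11.8) = 0.27·0.0316454 + 0.48·0.209779 + 0.25·0.186133 = 0.155772.

0.156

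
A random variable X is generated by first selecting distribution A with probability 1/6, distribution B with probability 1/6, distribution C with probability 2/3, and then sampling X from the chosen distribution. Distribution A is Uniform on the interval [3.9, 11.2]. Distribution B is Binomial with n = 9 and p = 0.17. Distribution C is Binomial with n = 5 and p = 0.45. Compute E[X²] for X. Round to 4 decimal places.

15.0424

For each component E[X²] = Var + (mean)², giving A: 61.4433; B: 3.6108; C: 6.3.
Overall E[X²] = 0.166667·61.4433 + 0.166667·3.6108 + 0.666667·6.3 = 15.0424.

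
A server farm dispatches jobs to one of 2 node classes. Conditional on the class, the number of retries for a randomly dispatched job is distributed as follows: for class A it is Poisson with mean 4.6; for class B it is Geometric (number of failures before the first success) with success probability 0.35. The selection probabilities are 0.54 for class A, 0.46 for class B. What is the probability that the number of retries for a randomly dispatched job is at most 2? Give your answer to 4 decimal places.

0.4215

Conditional on each class, P(X ≤ 2): A: 0.162639; B: 0.725375.
By total probability, P(X ≤ 2) = 0.54·0.162639 + 0.46·0.725375 = 0.421497.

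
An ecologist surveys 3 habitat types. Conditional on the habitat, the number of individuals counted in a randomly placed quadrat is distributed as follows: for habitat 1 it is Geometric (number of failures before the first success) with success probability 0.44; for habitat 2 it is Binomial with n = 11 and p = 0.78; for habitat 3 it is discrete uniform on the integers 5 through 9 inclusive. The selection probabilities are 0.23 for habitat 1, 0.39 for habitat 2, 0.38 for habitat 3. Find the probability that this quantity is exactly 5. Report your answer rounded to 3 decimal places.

Conditional on each habitat, P(X = 5): 1: 0.0242322; 2: 0.0151235; 3: 0.2.
By total probability, P(X = 5) = 0.23·0.0242322 + 0.39·0.0151235 + 0.38·0.2 = 0.0874716.

0.087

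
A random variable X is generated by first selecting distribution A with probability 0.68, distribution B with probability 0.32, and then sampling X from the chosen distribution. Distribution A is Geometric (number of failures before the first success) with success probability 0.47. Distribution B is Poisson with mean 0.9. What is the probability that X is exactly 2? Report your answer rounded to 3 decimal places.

0.142

Conditional on each component, P(X = 2): A: 0.132023; B: 0.164661.
By total probability, P(X = 2) = 0.68·0.132023 + 0.32·0.164661 = 0.142467.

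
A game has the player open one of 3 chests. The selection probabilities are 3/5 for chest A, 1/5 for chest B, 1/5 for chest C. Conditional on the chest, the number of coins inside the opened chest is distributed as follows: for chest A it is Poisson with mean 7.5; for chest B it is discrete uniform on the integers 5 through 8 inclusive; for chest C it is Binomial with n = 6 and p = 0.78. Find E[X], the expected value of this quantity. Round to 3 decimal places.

6.736

Component means — A: 7.5; B: 6.5; C: 4.68.
E[X] = 0.6·7.5 + 0.2·6.5 + 0.2·4.68 = 6.736.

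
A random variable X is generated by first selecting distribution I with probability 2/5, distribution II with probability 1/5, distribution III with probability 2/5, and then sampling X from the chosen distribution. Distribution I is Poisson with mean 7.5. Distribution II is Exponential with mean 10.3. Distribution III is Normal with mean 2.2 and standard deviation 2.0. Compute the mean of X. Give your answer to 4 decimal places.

Component means — I: 7.5; II: 10.3; III: 2.2.
E[X] = 0.4·7.5 + 0.2·10.3 + 0.4·2.2 = 5.94.

5.9400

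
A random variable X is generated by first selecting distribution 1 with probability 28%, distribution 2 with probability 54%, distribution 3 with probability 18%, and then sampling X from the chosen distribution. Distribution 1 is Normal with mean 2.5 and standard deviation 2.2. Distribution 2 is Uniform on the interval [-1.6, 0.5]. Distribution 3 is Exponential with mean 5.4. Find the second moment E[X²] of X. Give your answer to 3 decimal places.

13.965

For each component E[X²] = Var + (mean)², giving 1: 11.09; 2: 0.67; 3: 58.32.
Overall E[X²] = 0.28·11.09 + 0.54·0.67 + 0.18·58.32 = 13.9646.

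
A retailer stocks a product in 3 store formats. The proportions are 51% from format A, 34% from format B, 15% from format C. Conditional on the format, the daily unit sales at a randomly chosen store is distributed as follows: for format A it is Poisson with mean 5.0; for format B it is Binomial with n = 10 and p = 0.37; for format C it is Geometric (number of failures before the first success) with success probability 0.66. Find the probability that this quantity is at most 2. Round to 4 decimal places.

Conditional on each format, P(X ≤ 2): A: 0.124652; B: 0.220571; C: 0.960696.
By total probability, P(X ≤ 2) = 0.51·0.124652 + 0.34·0.220571 + 0.15·0.960696 = 0.282671.

0.2827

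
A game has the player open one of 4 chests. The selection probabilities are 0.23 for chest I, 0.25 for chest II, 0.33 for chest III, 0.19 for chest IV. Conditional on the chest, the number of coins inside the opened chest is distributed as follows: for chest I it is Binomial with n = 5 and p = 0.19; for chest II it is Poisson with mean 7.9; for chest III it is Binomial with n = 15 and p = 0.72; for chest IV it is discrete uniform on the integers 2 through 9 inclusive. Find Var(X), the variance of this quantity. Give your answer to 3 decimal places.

Per component, I: μ=0.95, E[X²]=1.672; II: μ=7.9, E[X²]=70.31; III: μ=10.8, E[X²]=119.664; IV: μ=5.5, E[X²]=35.5.
E[X] = 0.23·0.95 + 0.25·7.9 + 0.33·10.8 + 0.19·5.5 = 6.8025.
E[X²] = 0.23·1.672 + 0.25·70.31 + 0.33·119.664 + 0.19·35.5 = 64.1962.
Var(X) = E[X²] − (E[X])² = 64.1962 − 46.274 = 17.9222.

17.922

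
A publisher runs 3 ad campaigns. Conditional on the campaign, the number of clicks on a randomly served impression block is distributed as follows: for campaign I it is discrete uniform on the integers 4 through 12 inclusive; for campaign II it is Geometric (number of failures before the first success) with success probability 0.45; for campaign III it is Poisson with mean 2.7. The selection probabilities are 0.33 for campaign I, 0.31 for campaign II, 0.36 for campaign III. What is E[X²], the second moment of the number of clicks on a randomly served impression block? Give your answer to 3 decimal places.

28.221

For each component E[X²] = Var + (mean)², giving I: 70.6667; II: 4.20988; III: 9.99.
Overall E[X²] = 0.33·70.6667 + 0.31·4.20988 + 0.36·9.99 = 28.2215.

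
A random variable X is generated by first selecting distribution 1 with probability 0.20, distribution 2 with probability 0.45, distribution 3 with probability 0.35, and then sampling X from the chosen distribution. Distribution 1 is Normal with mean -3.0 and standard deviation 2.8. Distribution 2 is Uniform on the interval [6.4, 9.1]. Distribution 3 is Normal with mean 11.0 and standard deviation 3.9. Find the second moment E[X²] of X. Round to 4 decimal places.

For each component E[X²] = Var + (mean)², giving 1: 16.84; 2: 60.67; 3: 136.21.
Overall E[X²] = 0.2·16.84 + 0.45·60.67 + 0.35·136.21 = 78.343.

78.3430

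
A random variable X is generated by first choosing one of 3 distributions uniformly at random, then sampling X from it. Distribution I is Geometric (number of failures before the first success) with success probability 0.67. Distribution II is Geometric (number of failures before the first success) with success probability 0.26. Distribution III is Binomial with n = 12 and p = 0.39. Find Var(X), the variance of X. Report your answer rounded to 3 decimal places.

Per component, I: μ=0.492537, E[X²]=0.977723; II: μ=2.84615, E[X²]=19.0473; III: μ=4.68, E[X²]=24.7572.
E[X] = 0.333333·0.492537 + 0.333333·2.84615 + 0.333333·4.68 = 2.6729.
E[X²] = 0.333333·0.977723 + 0.333333·19.0473 + 0.333333·24.7572 = 14.9274.
Var(X) = E[X²] − (E[X])² = 14.9274 − 7.14438 = 7.78304.

7.783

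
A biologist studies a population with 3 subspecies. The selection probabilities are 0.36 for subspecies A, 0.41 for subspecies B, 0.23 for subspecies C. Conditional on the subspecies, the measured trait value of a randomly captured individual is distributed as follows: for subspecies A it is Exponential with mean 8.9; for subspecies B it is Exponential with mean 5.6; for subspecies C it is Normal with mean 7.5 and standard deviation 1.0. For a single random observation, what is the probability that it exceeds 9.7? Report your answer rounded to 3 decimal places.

0.197

Conditional on each subspecies, P(X > 9.7): A: 0.336254; B: 0.176905; C: 0.0139034.
By total probability, P(X > 9.7) = 0.36·0.336254 + 0.41·0.176905 + 0.23·0.0139034 = 0.19678.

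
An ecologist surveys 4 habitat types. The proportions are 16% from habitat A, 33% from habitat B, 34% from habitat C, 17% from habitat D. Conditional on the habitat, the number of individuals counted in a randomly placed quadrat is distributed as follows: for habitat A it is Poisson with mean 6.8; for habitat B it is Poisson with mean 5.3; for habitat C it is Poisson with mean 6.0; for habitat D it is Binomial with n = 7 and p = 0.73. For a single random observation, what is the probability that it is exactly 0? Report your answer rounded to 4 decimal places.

0.0027

Conditional on each habitat, P(X = 0): A: 0.00111378; B: 0.00499159; C: 0.00247875; D: 0.000104604.
By total probability, P(X = 0) = 0.16·0.00111378 + 0.33·0.00499159 + 0.34·0.00247875 + 0.17·0.000104604 = 0.00268599.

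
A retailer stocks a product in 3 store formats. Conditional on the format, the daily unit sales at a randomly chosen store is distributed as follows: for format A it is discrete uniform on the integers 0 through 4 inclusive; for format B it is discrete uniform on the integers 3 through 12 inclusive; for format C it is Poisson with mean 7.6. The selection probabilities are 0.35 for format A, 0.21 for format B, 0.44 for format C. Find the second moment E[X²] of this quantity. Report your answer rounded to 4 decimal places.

For each component E[X²] = Var + (mean)², giving A: 6; B: 64.5; C: 65.36.
Overall E[X²] = 0.35·6 + 0.21·64.5 + 0.44·65.36 = 44.4034.

44.4034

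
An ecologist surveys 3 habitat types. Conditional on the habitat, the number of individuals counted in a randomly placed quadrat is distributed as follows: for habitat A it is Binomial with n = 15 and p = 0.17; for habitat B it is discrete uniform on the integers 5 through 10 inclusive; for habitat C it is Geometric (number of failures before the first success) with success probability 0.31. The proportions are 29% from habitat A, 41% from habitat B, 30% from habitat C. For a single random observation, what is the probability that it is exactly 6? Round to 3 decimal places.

Conditional on each habitat, P(X = 6): A: 0.022584; B: 0.166667; C: 0.0334546.
By total probability, P(X = 6) = 0.29·0.022584 + 0.41·0.166667 + 0.3·0.0334546 = 0.0849191.

0.085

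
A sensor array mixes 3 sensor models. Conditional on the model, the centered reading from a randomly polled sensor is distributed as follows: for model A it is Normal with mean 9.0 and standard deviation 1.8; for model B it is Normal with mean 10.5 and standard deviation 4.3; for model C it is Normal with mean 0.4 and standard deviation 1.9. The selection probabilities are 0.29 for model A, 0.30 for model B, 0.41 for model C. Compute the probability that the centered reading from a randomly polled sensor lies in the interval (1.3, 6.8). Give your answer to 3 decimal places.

Conditional on each model, P(1.3 < X < 6.8): A: 0.110802; B: 0.17857; C: 0.317485.
By total probability, P(1.3 < X < 6.8) = 0.29·0.110802 + 0.3·0.17857 + 0.41·0.317485 = 0.215872.

0.216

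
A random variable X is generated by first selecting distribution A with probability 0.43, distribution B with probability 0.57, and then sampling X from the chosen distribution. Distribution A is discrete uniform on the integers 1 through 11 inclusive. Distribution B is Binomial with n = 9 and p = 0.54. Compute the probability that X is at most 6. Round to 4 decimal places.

0.7271

Conditional on each component, P(X ≤ 6): A: 0.545455; B: 0.864169.
By total probability, P(X ≤ 6) = 0.43·0.545455 + 0.57·0.864169 = 0.727122.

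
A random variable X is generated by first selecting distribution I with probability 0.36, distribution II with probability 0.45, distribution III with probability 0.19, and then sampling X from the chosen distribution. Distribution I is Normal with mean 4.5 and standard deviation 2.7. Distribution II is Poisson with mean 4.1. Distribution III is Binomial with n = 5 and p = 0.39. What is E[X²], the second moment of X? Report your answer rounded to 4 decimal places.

For each component E[X²] = Var + (mean)², giving I: 27.54; II: 20.91; III: 4.992.
Overall E[X²] = 0.36·27.54 + 0.45·20.91 + 0.19·4.992 = 20.2724.

20.2724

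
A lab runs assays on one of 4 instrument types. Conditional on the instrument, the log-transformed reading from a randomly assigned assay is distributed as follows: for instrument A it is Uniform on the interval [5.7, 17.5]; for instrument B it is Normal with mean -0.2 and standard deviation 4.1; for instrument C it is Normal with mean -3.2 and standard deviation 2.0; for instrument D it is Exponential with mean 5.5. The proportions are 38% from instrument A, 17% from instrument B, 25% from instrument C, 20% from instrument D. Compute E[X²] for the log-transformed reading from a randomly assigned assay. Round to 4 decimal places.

74.0666

For each component E[X²] = Var + (mean)², giving A: 146.163; B: 16.85; C: 14.24; D: 60.5.
Overall E[X²] = 0.38·146.163 + 0.17·16.85 + 0.25·14.24 + 0.2·60.5 = 74.0666.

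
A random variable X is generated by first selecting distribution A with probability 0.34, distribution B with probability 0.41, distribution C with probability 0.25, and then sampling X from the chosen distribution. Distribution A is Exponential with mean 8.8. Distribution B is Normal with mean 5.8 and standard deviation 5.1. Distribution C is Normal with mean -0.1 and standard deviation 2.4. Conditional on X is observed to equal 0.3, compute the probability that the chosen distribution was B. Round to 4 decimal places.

0.1863

Likelihoods f(0.3 | ·): A: 0.109828; B: 0.0437315; C: 0.163933.
Posterior ∝ prior × likelihood. Numerator for B: 0.41·0.0437315 = 0.0179299.
Normalizing constant: 0.34·0.109828 + 0.41·0.0437315 + 0.25·0.163933 = 0.0962546.
P(B | observation) = 0.0179299 / 0.0962546 = 0.186276.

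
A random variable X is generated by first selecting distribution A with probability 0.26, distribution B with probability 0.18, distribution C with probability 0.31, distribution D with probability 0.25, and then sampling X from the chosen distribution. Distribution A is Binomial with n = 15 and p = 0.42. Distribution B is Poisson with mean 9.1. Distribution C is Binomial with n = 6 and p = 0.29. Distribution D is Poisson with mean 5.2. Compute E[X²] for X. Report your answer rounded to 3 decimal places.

37.195

For each component E[X²] = Var + (mean)², giving A: 43.344; B: 91.91; C: 4.263; D: 32.24.
Overall E[X²] = 0.26·43.344 + 0.18·91.91 + 0.31·4.263 + 0.25·32.24 = 37.1948.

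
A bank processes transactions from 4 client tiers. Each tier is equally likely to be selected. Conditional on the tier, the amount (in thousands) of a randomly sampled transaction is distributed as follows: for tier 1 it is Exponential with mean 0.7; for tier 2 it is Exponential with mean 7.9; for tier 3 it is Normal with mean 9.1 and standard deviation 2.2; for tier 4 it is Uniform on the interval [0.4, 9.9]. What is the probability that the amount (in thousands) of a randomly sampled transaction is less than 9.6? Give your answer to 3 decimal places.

Conditional on each tier, P(X < 9.6): 1: 0.999999; 2: 0.703346; 3: 0.589894; 4: 0.968421.
By total probability, P(X < 9.6) = 0.25·0.999999 + 0.25·0.703346 + 0.25·0.589894 + 0.25·0.968421 = 0.815415.

0.815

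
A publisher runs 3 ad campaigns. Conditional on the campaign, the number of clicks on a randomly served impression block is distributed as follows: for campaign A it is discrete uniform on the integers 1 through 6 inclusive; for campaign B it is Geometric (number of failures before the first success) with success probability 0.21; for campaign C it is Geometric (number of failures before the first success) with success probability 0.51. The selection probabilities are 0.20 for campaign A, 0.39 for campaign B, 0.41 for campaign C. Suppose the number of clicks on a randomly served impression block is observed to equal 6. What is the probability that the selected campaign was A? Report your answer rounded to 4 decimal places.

Likelihoods P(X=6 | ·): A: 0.166667; B: 0.0510484; C: 0.00705906.
Posterior ∝ prior × likelihood. Numerator for A: 0.2·0.166667 = 0.0333333.
Normalizing constant: 0.2·0.166667 + 0.39·0.0510484 + 0.41·0.00705906 = 0.0561364.
P(A | observation) = 0.0333333 / 0.0561364 = 0.593792.

0.5938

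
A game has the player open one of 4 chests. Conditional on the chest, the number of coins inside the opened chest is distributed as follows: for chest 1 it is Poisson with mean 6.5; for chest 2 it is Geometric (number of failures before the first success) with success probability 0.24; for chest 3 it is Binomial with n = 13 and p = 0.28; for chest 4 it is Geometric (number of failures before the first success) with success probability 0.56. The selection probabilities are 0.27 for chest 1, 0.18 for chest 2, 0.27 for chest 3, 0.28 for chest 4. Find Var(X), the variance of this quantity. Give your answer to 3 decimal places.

Per component, 1: μ=6.5, E[X²]=48.75; 2: μ=3.16667, E[X²]=23.2222; 3: μ=3.64, E[X²]=15.8704; 4: μ=0.785714, E[X²]=2.02041.
E[X] = 0.27·6.5 + 0.18·3.16667 + 0.27·3.64 + 0.28·0.785714 = 3.5278.
E[X²] = 0.27·48.75 + 0.18·23.2222 + 0.27·15.8704 + 0.28·2.02041 = 22.1932.
Var(X) = E[X²] − (E[X])² = 22.1932 − 12.4454 = 9.74785.

9.748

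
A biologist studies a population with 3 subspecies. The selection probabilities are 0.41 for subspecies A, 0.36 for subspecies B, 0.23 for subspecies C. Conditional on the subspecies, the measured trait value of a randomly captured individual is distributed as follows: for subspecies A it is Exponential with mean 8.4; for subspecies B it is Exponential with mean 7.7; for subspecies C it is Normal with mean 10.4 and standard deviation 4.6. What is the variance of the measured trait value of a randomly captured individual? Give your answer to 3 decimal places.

Per component, A: μ=8.4, E[X²]=141.12; B: μ=7.7, E[X²]=118.58; C: μ=10.4, E[X²]=129.32.
E[X] = 0.41·8.4 + 0.36·7.7 + 0.23·10.4 = 8.608.
E[X²] = 0.41·141.12 + 0.36·118.58 + 0.23·129.32 = 130.292.
Var(X) = E[X²] − (E[X])² = 130.292 − 74.0977 = 56.1939.

56.194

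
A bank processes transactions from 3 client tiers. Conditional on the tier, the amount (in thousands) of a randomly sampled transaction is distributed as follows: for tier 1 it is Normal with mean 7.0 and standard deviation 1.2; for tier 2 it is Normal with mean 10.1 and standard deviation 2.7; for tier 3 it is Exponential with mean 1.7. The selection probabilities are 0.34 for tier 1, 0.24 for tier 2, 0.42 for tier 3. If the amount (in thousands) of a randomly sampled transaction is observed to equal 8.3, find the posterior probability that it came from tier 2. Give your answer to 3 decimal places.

0.305

Likelihoods f(8.3 | ·): 1: 0.184877; 2: 0.118314; 3: 0.00445833.
Posterior ∝ prior × likelihood. Numerator for 2: 0.24·0.118314 = 0.0283954.
Normalizing constant: 0.34·0.184877 + 0.24·0.118314 + 0.42·0.00445833 = 0.093126.
P(2 | observation) = 0.0283954 / 0.093126 = 0.304914.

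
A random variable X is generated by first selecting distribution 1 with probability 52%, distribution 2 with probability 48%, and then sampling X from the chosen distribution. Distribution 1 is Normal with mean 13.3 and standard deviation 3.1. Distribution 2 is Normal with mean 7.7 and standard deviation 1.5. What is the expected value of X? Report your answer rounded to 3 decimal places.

Component means — 1: 13.3; 2: 7.7.
E[X] = 0.52·13.3 + 0.48·7.7 = 10.612.

10.612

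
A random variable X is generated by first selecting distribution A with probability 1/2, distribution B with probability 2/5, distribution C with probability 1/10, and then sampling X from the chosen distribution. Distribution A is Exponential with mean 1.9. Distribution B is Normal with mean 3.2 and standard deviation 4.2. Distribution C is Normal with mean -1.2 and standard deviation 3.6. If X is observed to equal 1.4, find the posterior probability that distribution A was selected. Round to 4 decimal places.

0.7446

Likelihoods f(1.4 | ·): A: 0.251907; B: 0.0866516; C: 0.0853773.
Posterior ∝ prior × likelihood. Numerator for A: 0.5·0.251907 = 0.125953.
Normalizing constant: 0.5·0.251907 + 0.4·0.0866516 + 0.1·0.0853773 = 0.169152.
P(A | observation) = 0.125953 / 0.169152 = 0.744618.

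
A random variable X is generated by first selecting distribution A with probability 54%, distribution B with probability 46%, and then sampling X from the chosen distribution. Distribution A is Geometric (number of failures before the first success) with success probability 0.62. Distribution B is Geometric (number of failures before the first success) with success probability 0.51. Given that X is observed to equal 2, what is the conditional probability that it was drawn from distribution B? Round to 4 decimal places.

Likelihoods P(X=2 | ·): A: 0.089528; B: 0.122451.
Posterior ∝ prior × likelihood. Numerator for B: 0.46·0.122451 = 0.0563275.
Normalizing constant: 0.54·0.089528 + 0.46·0.122451 = 0.104673.
P(B | observation) = 0.0563275 / 0.104673 = 0.53813.

0.5381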